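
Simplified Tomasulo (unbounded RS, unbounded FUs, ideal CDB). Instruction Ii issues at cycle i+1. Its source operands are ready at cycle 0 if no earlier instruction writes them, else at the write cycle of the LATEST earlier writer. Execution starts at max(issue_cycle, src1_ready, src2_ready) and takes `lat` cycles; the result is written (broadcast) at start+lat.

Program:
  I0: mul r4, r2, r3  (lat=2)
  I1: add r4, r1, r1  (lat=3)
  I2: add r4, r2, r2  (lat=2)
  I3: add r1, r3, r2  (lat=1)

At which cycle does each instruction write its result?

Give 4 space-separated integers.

Answer: 3 5 5 5

Derivation:
I0 mul r4: issue@1 deps=(None,None) exec_start@1 write@3
I1 add r4: issue@2 deps=(None,None) exec_start@2 write@5
I2 add r4: issue@3 deps=(None,None) exec_start@3 write@5
I3 add r1: issue@4 deps=(None,None) exec_start@4 write@5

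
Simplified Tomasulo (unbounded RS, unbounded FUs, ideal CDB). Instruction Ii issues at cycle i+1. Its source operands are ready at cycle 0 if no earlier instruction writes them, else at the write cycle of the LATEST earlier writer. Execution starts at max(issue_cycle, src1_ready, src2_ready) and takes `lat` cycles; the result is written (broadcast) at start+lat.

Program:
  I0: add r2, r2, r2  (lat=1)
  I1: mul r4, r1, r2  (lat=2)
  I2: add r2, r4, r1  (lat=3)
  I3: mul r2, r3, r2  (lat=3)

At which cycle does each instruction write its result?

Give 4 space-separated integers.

I0 add r2: issue@1 deps=(None,None) exec_start@1 write@2
I1 mul r4: issue@2 deps=(None,0) exec_start@2 write@4
I2 add r2: issue@3 deps=(1,None) exec_start@4 write@7
I3 mul r2: issue@4 deps=(None,2) exec_start@7 write@10

Answer: 2 4 7 10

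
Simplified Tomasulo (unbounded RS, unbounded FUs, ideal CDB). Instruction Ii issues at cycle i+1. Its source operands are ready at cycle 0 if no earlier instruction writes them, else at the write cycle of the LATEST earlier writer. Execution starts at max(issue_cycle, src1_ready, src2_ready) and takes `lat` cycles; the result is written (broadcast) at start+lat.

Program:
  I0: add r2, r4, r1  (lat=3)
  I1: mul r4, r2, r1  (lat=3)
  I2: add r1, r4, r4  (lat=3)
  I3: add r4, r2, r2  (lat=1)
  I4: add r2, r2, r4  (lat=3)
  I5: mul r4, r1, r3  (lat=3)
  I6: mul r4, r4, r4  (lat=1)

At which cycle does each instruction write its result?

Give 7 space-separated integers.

I0 add r2: issue@1 deps=(None,None) exec_start@1 write@4
I1 mul r4: issue@2 deps=(0,None) exec_start@4 write@7
I2 add r1: issue@3 deps=(1,1) exec_start@7 write@10
I3 add r4: issue@4 deps=(0,0) exec_start@4 write@5
I4 add r2: issue@5 deps=(0,3) exec_start@5 write@8
I5 mul r4: issue@6 deps=(2,None) exec_start@10 write@13
I6 mul r4: issue@7 deps=(5,5) exec_start@13 write@14

Answer: 4 7 10 5 8 13 14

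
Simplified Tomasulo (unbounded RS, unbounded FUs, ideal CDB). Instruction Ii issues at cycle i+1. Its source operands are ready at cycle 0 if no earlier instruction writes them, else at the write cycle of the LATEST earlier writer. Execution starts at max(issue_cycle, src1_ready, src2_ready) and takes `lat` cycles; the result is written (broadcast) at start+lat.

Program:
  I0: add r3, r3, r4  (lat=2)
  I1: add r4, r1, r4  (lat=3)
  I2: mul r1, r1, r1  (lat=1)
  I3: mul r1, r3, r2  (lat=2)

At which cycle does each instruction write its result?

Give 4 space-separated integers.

I0 add r3: issue@1 deps=(None,None) exec_start@1 write@3
I1 add r4: issue@2 deps=(None,None) exec_start@2 write@5
I2 mul r1: issue@3 deps=(None,None) exec_start@3 write@4
I3 mul r1: issue@4 deps=(0,None) exec_start@4 write@6

Answer: 3 5 4 6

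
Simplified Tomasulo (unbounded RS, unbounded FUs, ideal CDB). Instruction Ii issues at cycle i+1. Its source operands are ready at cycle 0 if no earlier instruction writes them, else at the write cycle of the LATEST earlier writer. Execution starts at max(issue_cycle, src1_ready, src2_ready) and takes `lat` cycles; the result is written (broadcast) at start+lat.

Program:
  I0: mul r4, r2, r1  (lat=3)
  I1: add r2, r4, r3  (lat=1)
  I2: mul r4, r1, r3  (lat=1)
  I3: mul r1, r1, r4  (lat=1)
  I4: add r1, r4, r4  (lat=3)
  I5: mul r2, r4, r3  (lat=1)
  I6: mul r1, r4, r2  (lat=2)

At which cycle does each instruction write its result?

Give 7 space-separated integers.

I0 mul r4: issue@1 deps=(None,None) exec_start@1 write@4
I1 add r2: issue@2 deps=(0,None) exec_start@4 write@5
I2 mul r4: issue@3 deps=(None,None) exec_start@3 write@4
I3 mul r1: issue@4 deps=(None,2) exec_start@4 write@5
I4 add r1: issue@5 deps=(2,2) exec_start@5 write@8
I5 mul r2: issue@6 deps=(2,None) exec_start@6 write@7
I6 mul r1: issue@7 deps=(2,5) exec_start@7 write@9

Answer: 4 5 4 5 8 7 9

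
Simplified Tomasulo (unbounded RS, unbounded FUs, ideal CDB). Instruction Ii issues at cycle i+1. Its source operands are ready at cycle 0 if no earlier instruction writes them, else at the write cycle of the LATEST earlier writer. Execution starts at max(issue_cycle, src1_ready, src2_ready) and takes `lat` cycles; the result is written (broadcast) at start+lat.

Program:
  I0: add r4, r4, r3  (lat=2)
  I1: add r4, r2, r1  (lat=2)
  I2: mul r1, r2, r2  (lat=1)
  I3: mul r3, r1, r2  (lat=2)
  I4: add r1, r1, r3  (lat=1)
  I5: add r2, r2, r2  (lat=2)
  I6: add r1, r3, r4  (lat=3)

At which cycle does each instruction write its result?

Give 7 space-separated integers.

I0 add r4: issue@1 deps=(None,None) exec_start@1 write@3
I1 add r4: issue@2 deps=(None,None) exec_start@2 write@4
I2 mul r1: issue@3 deps=(None,None) exec_start@3 write@4
I3 mul r3: issue@4 deps=(2,None) exec_start@4 write@6
I4 add r1: issue@5 deps=(2,3) exec_start@6 write@7
I5 add r2: issue@6 deps=(None,None) exec_start@6 write@8
I6 add r1: issue@7 deps=(3,1) exec_start@7 write@10

Answer: 3 4 4 6 7 8 10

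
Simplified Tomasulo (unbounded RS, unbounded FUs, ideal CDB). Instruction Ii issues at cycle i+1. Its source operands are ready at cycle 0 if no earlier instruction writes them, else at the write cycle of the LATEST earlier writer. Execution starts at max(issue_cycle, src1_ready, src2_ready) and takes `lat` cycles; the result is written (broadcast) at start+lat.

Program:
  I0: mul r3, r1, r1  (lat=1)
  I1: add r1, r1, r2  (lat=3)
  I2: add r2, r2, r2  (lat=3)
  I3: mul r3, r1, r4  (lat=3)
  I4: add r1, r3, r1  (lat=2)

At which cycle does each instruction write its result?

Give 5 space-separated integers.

Answer: 2 5 6 8 10

Derivation:
I0 mul r3: issue@1 deps=(None,None) exec_start@1 write@2
I1 add r1: issue@2 deps=(None,None) exec_start@2 write@5
I2 add r2: issue@3 deps=(None,None) exec_start@3 write@6
I3 mul r3: issue@4 deps=(1,None) exec_start@5 write@8
I4 add r1: issue@5 deps=(3,1) exec_start@8 write@10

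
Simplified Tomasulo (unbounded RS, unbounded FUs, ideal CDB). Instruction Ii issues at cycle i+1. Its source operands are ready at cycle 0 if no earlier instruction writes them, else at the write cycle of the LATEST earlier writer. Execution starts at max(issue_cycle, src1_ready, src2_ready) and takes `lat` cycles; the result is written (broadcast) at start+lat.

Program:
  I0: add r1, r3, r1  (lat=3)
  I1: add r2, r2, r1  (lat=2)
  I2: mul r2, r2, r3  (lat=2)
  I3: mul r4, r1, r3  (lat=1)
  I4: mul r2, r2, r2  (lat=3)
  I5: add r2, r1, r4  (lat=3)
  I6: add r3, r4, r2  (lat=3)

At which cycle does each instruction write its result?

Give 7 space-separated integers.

Answer: 4 6 8 5 11 9 12

Derivation:
I0 add r1: issue@1 deps=(None,None) exec_start@1 write@4
I1 add r2: issue@2 deps=(None,0) exec_start@4 write@6
I2 mul r2: issue@3 deps=(1,None) exec_start@6 write@8
I3 mul r4: issue@4 deps=(0,None) exec_start@4 write@5
I4 mul r2: issue@5 deps=(2,2) exec_start@8 write@11
I5 add r2: issue@6 deps=(0,3) exec_start@6 write@9
I6 add r3: issue@7 deps=(3,5) exec_start@9 write@12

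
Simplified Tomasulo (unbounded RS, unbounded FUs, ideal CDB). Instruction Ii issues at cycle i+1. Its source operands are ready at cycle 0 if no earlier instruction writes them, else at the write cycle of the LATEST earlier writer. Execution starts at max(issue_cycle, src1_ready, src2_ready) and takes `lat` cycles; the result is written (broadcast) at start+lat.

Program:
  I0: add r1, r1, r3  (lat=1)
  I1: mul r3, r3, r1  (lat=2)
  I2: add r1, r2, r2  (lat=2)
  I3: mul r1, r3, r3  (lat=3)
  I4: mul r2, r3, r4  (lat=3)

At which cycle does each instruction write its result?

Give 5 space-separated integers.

I0 add r1: issue@1 deps=(None,None) exec_start@1 write@2
I1 mul r3: issue@2 deps=(None,0) exec_start@2 write@4
I2 add r1: issue@3 deps=(None,None) exec_start@3 write@5
I3 mul r1: issue@4 deps=(1,1) exec_start@4 write@7
I4 mul r2: issue@5 deps=(1,None) exec_start@5 write@8

Answer: 2 4 5 7 8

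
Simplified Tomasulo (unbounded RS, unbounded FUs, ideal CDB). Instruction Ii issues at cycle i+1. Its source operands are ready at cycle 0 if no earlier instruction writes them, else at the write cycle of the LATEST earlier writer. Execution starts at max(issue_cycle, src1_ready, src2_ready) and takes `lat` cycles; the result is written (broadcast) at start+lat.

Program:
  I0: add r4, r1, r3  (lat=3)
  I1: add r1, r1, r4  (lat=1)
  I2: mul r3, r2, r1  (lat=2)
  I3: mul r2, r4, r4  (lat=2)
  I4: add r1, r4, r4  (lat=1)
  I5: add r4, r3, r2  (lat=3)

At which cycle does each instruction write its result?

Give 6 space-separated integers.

Answer: 4 5 7 6 6 10

Derivation:
I0 add r4: issue@1 deps=(None,None) exec_start@1 write@4
I1 add r1: issue@2 deps=(None,0) exec_start@4 write@5
I2 mul r3: issue@3 deps=(None,1) exec_start@5 write@7
I3 mul r2: issue@4 deps=(0,0) exec_start@4 write@6
I4 add r1: issue@5 deps=(0,0) exec_start@5 write@6
I5 add r4: issue@6 deps=(2,3) exec_start@7 write@10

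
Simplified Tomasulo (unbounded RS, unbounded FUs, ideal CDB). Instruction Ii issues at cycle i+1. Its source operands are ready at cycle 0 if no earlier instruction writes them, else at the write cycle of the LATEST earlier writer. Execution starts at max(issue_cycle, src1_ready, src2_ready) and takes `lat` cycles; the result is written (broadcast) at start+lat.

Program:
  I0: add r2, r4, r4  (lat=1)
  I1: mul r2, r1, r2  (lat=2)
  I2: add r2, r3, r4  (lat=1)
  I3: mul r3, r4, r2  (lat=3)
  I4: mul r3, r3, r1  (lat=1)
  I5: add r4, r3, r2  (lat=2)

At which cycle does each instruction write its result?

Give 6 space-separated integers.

Answer: 2 4 4 7 8 10

Derivation:
I0 add r2: issue@1 deps=(None,None) exec_start@1 write@2
I1 mul r2: issue@2 deps=(None,0) exec_start@2 write@4
I2 add r2: issue@3 deps=(None,None) exec_start@3 write@4
I3 mul r3: issue@4 deps=(None,2) exec_start@4 write@7
I4 mul r3: issue@5 deps=(3,None) exec_start@7 write@8
I5 add r4: issue@6 deps=(4,2) exec_start@8 write@10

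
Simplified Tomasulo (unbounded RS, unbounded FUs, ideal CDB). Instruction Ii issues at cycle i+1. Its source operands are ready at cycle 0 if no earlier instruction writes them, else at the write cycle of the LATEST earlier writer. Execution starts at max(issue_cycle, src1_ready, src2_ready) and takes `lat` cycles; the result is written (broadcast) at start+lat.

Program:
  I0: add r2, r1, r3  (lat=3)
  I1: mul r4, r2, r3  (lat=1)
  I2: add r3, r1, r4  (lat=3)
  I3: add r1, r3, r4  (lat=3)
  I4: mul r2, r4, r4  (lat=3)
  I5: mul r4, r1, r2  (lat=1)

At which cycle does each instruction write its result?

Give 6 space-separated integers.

Answer: 4 5 8 11 8 12

Derivation:
I0 add r2: issue@1 deps=(None,None) exec_start@1 write@4
I1 mul r4: issue@2 deps=(0,None) exec_start@4 write@5
I2 add r3: issue@3 deps=(None,1) exec_start@5 write@8
I3 add r1: issue@4 deps=(2,1) exec_start@8 write@11
I4 mul r2: issue@5 deps=(1,1) exec_start@5 write@8
I5 mul r4: issue@6 deps=(3,4) exec_start@11 write@12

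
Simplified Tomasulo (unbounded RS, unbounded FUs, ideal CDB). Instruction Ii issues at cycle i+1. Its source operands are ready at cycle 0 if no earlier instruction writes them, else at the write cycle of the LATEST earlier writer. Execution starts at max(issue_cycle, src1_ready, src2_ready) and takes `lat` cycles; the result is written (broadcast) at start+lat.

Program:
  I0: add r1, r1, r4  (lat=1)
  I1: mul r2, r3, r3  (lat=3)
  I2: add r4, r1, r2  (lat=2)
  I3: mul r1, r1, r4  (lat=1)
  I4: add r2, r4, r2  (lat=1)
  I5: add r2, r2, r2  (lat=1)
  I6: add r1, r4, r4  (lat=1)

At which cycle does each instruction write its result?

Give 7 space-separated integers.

I0 add r1: issue@1 deps=(None,None) exec_start@1 write@2
I1 mul r2: issue@2 deps=(None,None) exec_start@2 write@5
I2 add r4: issue@3 deps=(0,1) exec_start@5 write@7
I3 mul r1: issue@4 deps=(0,2) exec_start@7 write@8
I4 add r2: issue@5 deps=(2,1) exec_start@7 write@8
I5 add r2: issue@6 deps=(4,4) exec_start@8 write@9
I6 add r1: issue@7 deps=(2,2) exec_start@7 write@8

Answer: 2 5 7 8 8 9 8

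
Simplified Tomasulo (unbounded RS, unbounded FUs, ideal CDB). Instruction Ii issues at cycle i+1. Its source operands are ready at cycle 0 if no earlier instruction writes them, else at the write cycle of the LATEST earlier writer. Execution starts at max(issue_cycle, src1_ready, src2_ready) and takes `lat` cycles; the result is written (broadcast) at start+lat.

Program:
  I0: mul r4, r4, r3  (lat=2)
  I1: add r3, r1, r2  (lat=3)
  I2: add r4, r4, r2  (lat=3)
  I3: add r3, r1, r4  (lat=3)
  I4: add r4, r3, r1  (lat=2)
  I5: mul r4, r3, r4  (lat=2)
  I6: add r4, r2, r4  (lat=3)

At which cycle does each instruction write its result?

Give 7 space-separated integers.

Answer: 3 5 6 9 11 13 16

Derivation:
I0 mul r4: issue@1 deps=(None,None) exec_start@1 write@3
I1 add r3: issue@2 deps=(None,None) exec_start@2 write@5
I2 add r4: issue@3 deps=(0,None) exec_start@3 write@6
I3 add r3: issue@4 deps=(None,2) exec_start@6 write@9
I4 add r4: issue@5 deps=(3,None) exec_start@9 write@11
I5 mul r4: issue@6 deps=(3,4) exec_start@11 write@13
I6 add r4: issue@7 deps=(None,5) exec_start@13 write@16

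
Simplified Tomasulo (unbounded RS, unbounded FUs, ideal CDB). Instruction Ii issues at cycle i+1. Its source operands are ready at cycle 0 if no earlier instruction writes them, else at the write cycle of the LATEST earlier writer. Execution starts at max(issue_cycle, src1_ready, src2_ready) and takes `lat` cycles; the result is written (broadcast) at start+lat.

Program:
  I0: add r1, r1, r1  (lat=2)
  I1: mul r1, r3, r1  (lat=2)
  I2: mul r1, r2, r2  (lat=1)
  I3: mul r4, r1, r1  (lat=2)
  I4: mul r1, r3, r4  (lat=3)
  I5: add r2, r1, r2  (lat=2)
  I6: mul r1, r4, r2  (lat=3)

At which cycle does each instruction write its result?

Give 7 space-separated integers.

I0 add r1: issue@1 deps=(None,None) exec_start@1 write@3
I1 mul r1: issue@2 deps=(None,0) exec_start@3 write@5
I2 mul r1: issue@3 deps=(None,None) exec_start@3 write@4
I3 mul r4: issue@4 deps=(2,2) exec_start@4 write@6
I4 mul r1: issue@5 deps=(None,3) exec_start@6 write@9
I5 add r2: issue@6 deps=(4,None) exec_start@9 write@11
I6 mul r1: issue@7 deps=(3,5) exec_start@11 write@14

Answer: 3 5 4 6 9 11 14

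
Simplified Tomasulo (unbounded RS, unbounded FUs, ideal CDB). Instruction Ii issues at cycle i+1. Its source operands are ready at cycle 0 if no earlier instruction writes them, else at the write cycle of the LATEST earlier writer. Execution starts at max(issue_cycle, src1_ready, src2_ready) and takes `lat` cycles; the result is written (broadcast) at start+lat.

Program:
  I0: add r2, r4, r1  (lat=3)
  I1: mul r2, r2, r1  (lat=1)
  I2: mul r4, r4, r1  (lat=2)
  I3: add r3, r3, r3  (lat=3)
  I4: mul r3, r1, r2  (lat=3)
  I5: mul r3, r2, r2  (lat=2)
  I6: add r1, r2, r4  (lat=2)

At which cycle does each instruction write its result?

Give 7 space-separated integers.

I0 add r2: issue@1 deps=(None,None) exec_start@1 write@4
I1 mul r2: issue@2 deps=(0,None) exec_start@4 write@5
I2 mul r4: issue@3 deps=(None,None) exec_start@3 write@5
I3 add r3: issue@4 deps=(None,None) exec_start@4 write@7
I4 mul r3: issue@5 deps=(None,1) exec_start@5 write@8
I5 mul r3: issue@6 deps=(1,1) exec_start@6 write@8
I6 add r1: issue@7 deps=(1,2) exec_start@7 write@9

Answer: 4 5 5 7 8 8 9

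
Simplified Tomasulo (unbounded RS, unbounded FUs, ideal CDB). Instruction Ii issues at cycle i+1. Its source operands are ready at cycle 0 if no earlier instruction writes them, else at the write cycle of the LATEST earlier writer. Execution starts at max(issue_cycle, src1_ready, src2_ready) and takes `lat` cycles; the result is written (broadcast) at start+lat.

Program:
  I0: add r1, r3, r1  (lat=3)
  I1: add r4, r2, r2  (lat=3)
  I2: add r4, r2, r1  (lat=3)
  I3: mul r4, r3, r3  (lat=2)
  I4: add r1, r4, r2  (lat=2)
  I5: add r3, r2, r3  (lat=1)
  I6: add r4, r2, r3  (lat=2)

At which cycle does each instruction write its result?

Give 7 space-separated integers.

I0 add r1: issue@1 deps=(None,None) exec_start@1 write@4
I1 add r4: issue@2 deps=(None,None) exec_start@2 write@5
I2 add r4: issue@3 deps=(None,0) exec_start@4 write@7
I3 mul r4: issue@4 deps=(None,None) exec_start@4 write@6
I4 add r1: issue@5 deps=(3,None) exec_start@6 write@8
I5 add r3: issue@6 deps=(None,None) exec_start@6 write@7
I6 add r4: issue@7 deps=(None,5) exec_start@7 write@9

Answer: 4 5 7 6 8 7 9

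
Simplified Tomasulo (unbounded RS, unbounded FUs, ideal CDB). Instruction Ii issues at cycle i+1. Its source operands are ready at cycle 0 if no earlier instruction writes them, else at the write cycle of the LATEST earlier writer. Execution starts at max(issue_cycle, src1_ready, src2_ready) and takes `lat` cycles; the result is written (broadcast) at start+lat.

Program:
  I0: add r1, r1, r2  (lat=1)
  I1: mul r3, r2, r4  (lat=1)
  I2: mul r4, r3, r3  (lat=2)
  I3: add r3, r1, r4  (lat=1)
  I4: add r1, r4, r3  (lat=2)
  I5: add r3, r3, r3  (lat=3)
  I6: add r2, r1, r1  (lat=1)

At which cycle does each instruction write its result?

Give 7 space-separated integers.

Answer: 2 3 5 6 8 9 9

Derivation:
I0 add r1: issue@1 deps=(None,None) exec_start@1 write@2
I1 mul r3: issue@2 deps=(None,None) exec_start@2 write@3
I2 mul r4: issue@3 deps=(1,1) exec_start@3 write@5
I3 add r3: issue@4 deps=(0,2) exec_start@5 write@6
I4 add r1: issue@5 deps=(2,3) exec_start@6 write@8
I5 add r3: issue@6 deps=(3,3) exec_start@6 write@9
I6 add r2: issue@7 deps=(4,4) exec_start@8 write@9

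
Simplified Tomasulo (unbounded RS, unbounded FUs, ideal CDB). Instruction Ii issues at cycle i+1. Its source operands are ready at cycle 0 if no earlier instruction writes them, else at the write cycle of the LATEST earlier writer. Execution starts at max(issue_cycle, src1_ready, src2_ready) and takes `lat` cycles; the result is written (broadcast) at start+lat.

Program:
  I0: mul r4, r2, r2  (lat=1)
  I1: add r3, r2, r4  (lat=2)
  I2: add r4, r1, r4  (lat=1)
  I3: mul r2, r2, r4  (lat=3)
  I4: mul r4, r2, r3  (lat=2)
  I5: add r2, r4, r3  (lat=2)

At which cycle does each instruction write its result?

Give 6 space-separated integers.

Answer: 2 4 4 7 9 11

Derivation:
I0 mul r4: issue@1 deps=(None,None) exec_start@1 write@2
I1 add r3: issue@2 deps=(None,0) exec_start@2 write@4
I2 add r4: issue@3 deps=(None,0) exec_start@3 write@4
I3 mul r2: issue@4 deps=(None,2) exec_start@4 write@7
I4 mul r4: issue@5 deps=(3,1) exec_start@7 write@9
I5 add r2: issue@6 deps=(4,1) exec_start@9 write@11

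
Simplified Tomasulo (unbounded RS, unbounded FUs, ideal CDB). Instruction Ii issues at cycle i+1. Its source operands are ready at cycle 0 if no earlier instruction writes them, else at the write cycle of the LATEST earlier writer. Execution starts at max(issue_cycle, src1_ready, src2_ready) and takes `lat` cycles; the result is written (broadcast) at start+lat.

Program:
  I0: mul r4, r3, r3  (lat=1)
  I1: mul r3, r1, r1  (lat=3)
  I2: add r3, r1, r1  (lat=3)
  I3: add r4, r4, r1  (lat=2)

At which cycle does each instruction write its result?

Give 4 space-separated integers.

I0 mul r4: issue@1 deps=(None,None) exec_start@1 write@2
I1 mul r3: issue@2 deps=(None,None) exec_start@2 write@5
I2 add r3: issue@3 deps=(None,None) exec_start@3 write@6
I3 add r4: issue@4 deps=(0,None) exec_start@4 write@6

Answer: 2 5 6 6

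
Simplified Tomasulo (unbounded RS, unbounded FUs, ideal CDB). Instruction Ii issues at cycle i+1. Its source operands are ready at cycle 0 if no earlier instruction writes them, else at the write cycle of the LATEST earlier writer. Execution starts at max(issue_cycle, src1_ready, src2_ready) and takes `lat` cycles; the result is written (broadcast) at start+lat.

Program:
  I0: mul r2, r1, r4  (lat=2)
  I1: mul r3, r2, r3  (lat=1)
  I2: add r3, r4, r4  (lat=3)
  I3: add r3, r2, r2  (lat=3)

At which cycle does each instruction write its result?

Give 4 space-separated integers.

Answer: 3 4 6 7

Derivation:
I0 mul r2: issue@1 deps=(None,None) exec_start@1 write@3
I1 mul r3: issue@2 deps=(0,None) exec_start@3 write@4
I2 add r3: issue@3 deps=(None,None) exec_start@3 write@6
I3 add r3: issue@4 deps=(0,0) exec_start@4 write@7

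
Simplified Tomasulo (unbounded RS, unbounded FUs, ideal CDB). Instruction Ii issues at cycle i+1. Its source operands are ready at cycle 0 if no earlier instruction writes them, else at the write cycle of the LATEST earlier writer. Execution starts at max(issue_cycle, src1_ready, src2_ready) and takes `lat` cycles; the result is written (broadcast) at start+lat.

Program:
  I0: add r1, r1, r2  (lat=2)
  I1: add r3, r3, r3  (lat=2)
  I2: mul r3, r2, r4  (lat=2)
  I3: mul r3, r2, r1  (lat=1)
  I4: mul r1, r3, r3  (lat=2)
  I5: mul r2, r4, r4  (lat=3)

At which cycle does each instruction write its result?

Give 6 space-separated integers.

I0 add r1: issue@1 deps=(None,None) exec_start@1 write@3
I1 add r3: issue@2 deps=(None,None) exec_start@2 write@4
I2 mul r3: issue@3 deps=(None,None) exec_start@3 write@5
I3 mul r3: issue@4 deps=(None,0) exec_start@4 write@5
I4 mul r1: issue@5 deps=(3,3) exec_start@5 write@7
I5 mul r2: issue@6 deps=(None,None) exec_start@6 write@9

Answer: 3 4 5 5 7 9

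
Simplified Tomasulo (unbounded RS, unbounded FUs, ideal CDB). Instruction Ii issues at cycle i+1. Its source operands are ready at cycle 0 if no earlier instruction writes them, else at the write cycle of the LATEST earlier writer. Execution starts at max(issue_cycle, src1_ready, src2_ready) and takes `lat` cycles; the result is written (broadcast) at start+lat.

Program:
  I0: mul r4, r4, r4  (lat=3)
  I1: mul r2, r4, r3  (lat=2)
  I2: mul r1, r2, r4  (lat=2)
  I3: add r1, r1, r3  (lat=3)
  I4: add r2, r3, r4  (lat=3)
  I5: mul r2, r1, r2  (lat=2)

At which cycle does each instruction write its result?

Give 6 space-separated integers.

I0 mul r4: issue@1 deps=(None,None) exec_start@1 write@4
I1 mul r2: issue@2 deps=(0,None) exec_start@4 write@6
I2 mul r1: issue@3 deps=(1,0) exec_start@6 write@8
I3 add r1: issue@4 deps=(2,None) exec_start@8 write@11
I4 add r2: issue@5 deps=(None,0) exec_start@5 write@8
I5 mul r2: issue@6 deps=(3,4) exec_start@11 write@13

Answer: 4 6 8 11 8 13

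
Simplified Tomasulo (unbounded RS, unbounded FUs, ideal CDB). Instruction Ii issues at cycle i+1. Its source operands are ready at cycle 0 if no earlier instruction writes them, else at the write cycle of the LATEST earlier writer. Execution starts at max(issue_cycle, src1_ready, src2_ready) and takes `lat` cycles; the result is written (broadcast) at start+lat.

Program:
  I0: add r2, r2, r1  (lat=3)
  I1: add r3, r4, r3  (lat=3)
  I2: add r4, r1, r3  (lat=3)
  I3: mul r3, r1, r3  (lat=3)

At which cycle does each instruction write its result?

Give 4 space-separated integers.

I0 add r2: issue@1 deps=(None,None) exec_start@1 write@4
I1 add r3: issue@2 deps=(None,None) exec_start@2 write@5
I2 add r4: issue@3 deps=(None,1) exec_start@5 write@8
I3 mul r3: issue@4 deps=(None,1) exec_start@5 write@8

Answer: 4 5 8 8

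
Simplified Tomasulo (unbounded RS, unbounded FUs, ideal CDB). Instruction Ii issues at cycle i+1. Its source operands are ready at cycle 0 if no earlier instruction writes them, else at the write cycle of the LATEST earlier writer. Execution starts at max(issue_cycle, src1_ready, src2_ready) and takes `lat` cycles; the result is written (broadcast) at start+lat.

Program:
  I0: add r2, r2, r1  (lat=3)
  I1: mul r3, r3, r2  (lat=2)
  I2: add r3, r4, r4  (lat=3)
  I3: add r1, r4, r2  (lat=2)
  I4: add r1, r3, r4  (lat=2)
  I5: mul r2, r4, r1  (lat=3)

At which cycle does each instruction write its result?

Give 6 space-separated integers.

I0 add r2: issue@1 deps=(None,None) exec_start@1 write@4
I1 mul r3: issue@2 deps=(None,0) exec_start@4 write@6
I2 add r3: issue@3 deps=(None,None) exec_start@3 write@6
I3 add r1: issue@4 deps=(None,0) exec_start@4 write@6
I4 add r1: issue@5 deps=(2,None) exec_start@6 write@8
I5 mul r2: issue@6 deps=(None,4) exec_start@8 write@11

Answer: 4 6 6 6 8 11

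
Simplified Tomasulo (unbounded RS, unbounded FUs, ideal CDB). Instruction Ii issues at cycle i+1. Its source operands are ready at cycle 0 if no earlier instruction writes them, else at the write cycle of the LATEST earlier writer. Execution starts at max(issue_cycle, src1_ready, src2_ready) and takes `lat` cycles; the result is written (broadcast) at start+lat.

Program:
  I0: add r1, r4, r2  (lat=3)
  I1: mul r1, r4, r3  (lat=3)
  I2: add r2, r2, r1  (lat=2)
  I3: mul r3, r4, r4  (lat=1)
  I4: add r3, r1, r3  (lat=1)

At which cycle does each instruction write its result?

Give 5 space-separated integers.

Answer: 4 5 7 5 6

Derivation:
I0 add r1: issue@1 deps=(None,None) exec_start@1 write@4
I1 mul r1: issue@2 deps=(None,None) exec_start@2 write@5
I2 add r2: issue@3 deps=(None,1) exec_start@5 write@7
I3 mul r3: issue@4 deps=(None,None) exec_start@4 write@5
I4 add r3: issue@5 deps=(1,3) exec_start@5 write@6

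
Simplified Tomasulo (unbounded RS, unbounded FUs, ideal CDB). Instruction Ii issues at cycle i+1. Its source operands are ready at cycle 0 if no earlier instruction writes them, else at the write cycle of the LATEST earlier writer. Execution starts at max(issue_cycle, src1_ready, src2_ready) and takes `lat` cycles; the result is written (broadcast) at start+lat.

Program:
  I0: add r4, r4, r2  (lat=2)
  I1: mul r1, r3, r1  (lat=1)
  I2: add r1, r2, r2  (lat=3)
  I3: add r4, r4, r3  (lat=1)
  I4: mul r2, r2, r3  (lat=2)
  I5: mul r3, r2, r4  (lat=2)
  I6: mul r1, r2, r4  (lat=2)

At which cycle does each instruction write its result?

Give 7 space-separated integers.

I0 add r4: issue@1 deps=(None,None) exec_start@1 write@3
I1 mul r1: issue@2 deps=(None,None) exec_start@2 write@3
I2 add r1: issue@3 deps=(None,None) exec_start@3 write@6
I3 add r4: issue@4 deps=(0,None) exec_start@4 write@5
I4 mul r2: issue@5 deps=(None,None) exec_start@5 write@7
I5 mul r3: issue@6 deps=(4,3) exec_start@7 write@9
I6 mul r1: issue@7 deps=(4,3) exec_start@7 write@9

Answer: 3 3 6 5 7 9 9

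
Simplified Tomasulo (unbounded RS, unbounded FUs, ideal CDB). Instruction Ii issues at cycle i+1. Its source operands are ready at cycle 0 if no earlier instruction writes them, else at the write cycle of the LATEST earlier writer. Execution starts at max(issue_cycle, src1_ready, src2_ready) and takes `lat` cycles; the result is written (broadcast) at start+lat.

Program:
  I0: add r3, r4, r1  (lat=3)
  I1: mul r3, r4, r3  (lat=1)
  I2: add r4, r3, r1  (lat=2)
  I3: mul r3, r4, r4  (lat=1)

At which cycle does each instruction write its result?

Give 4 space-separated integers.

Answer: 4 5 7 8

Derivation:
I0 add r3: issue@1 deps=(None,None) exec_start@1 write@4
I1 mul r3: issue@2 deps=(None,0) exec_start@4 write@5
I2 add r4: issue@3 deps=(1,None) exec_start@5 write@7
I3 mul r3: issue@4 deps=(2,2) exec_start@7 write@8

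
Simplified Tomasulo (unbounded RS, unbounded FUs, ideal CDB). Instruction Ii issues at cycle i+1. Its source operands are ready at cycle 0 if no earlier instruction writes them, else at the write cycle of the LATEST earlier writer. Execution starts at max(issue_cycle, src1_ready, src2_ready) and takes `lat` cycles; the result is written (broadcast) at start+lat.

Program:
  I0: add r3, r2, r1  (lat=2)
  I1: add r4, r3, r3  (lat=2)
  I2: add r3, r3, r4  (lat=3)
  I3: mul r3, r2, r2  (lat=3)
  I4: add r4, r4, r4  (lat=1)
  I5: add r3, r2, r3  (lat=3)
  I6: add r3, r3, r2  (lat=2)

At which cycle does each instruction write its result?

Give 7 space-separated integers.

Answer: 3 5 8 7 6 10 12

Derivation:
I0 add r3: issue@1 deps=(None,None) exec_start@1 write@3
I1 add r4: issue@2 deps=(0,0) exec_start@3 write@5
I2 add r3: issue@3 deps=(0,1) exec_start@5 write@8
I3 mul r3: issue@4 deps=(None,None) exec_start@4 write@7
I4 add r4: issue@5 deps=(1,1) exec_start@5 write@6
I5 add r3: issue@6 deps=(None,3) exec_start@7 write@10
I6 add r3: issue@7 deps=(5,None) exec_start@10 write@12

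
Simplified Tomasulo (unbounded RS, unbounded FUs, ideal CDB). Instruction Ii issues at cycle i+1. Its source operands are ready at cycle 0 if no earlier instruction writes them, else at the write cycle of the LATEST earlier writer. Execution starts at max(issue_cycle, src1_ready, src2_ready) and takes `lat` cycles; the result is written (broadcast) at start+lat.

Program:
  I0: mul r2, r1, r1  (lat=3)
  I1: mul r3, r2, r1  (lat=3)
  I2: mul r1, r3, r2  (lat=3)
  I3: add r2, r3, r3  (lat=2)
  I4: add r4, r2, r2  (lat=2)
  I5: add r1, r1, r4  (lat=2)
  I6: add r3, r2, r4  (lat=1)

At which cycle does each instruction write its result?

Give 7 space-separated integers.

Answer: 4 7 10 9 11 13 12

Derivation:
I0 mul r2: issue@1 deps=(None,None) exec_start@1 write@4
I1 mul r3: issue@2 deps=(0,None) exec_start@4 write@7
I2 mul r1: issue@3 deps=(1,0) exec_start@7 write@10
I3 add r2: issue@4 deps=(1,1) exec_start@7 write@9
I4 add r4: issue@5 deps=(3,3) exec_start@9 write@11
I5 add r1: issue@6 deps=(2,4) exec_start@11 write@13
I6 add r3: issue@7 deps=(3,4) exec_start@11 write@12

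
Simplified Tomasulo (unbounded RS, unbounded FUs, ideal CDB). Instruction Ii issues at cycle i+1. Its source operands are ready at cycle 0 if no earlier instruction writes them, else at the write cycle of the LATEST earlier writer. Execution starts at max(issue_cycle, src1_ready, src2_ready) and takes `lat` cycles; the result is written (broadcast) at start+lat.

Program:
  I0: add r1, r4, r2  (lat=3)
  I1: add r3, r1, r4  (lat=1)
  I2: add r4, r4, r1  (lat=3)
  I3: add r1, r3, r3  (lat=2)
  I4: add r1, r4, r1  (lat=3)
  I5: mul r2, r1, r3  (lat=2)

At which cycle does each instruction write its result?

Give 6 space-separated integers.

Answer: 4 5 7 7 10 12

Derivation:
I0 add r1: issue@1 deps=(None,None) exec_start@1 write@4
I1 add r3: issue@2 deps=(0,None) exec_start@4 write@5
I2 add r4: issue@3 deps=(None,0) exec_start@4 write@7
I3 add r1: issue@4 deps=(1,1) exec_start@5 write@7
I4 add r1: issue@5 deps=(2,3) exec_start@7 write@10
I5 mul r2: issue@6 deps=(4,1) exec_start@10 write@12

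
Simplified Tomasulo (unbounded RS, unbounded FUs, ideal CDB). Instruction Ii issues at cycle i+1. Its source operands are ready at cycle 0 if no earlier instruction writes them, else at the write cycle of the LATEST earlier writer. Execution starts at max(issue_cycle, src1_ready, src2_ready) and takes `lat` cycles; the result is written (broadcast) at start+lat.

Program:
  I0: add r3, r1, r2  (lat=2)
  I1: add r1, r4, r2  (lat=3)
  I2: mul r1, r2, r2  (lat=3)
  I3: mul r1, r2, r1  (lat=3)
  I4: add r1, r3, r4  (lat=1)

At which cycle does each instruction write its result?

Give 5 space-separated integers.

Answer: 3 5 6 9 6

Derivation:
I0 add r3: issue@1 deps=(None,None) exec_start@1 write@3
I1 add r1: issue@2 deps=(None,None) exec_start@2 write@5
I2 mul r1: issue@3 deps=(None,None) exec_start@3 write@6
I3 mul r1: issue@4 deps=(None,2) exec_start@6 write@9
I4 add r1: issue@5 deps=(0,None) exec_start@5 write@6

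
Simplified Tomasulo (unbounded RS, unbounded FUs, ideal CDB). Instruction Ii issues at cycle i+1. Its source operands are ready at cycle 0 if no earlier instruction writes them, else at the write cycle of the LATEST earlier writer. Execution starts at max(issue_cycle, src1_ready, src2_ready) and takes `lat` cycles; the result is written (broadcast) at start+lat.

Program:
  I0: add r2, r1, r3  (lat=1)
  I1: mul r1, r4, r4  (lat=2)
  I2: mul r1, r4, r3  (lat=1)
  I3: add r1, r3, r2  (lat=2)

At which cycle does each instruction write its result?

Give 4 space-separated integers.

Answer: 2 4 4 6

Derivation:
I0 add r2: issue@1 deps=(None,None) exec_start@1 write@2
I1 mul r1: issue@2 deps=(None,None) exec_start@2 write@4
I2 mul r1: issue@3 deps=(None,None) exec_start@3 write@4
I3 add r1: issue@4 deps=(None,0) exec_start@4 write@6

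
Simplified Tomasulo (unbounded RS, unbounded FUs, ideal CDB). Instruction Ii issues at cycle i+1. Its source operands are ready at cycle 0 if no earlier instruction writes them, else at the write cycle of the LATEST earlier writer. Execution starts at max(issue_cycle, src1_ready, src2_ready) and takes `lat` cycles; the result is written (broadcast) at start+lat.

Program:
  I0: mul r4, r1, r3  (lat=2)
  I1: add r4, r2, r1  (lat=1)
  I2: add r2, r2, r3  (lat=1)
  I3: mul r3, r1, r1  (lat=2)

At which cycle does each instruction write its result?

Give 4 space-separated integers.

I0 mul r4: issue@1 deps=(None,None) exec_start@1 write@3
I1 add r4: issue@2 deps=(None,None) exec_start@2 write@3
I2 add r2: issue@3 deps=(None,None) exec_start@3 write@4
I3 mul r3: issue@4 deps=(None,None) exec_start@4 write@6

Answer: 3 3 4 6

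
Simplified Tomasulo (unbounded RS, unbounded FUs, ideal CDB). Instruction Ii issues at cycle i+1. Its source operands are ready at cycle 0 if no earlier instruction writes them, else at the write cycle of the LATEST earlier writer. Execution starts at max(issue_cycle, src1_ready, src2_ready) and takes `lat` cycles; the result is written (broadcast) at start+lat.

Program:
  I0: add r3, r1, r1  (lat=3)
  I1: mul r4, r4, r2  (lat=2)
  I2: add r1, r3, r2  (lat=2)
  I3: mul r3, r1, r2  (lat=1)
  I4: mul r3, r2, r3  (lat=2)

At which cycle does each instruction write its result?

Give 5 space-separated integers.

Answer: 4 4 6 7 9

Derivation:
I0 add r3: issue@1 deps=(None,None) exec_start@1 write@4
I1 mul r4: issue@2 deps=(None,None) exec_start@2 write@4
I2 add r1: issue@3 deps=(0,None) exec_start@4 write@6
I3 mul r3: issue@4 deps=(2,None) exec_start@6 write@7
I4 mul r3: issue@5 deps=(None,3) exec_start@7 write@9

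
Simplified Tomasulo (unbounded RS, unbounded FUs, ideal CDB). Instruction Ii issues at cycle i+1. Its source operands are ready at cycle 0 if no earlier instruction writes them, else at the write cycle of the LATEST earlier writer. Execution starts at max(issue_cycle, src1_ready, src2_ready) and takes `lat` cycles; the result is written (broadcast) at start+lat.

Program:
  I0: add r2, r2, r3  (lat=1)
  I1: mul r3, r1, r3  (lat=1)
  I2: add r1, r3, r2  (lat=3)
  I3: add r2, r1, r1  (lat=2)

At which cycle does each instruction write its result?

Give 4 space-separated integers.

I0 add r2: issue@1 deps=(None,None) exec_start@1 write@2
I1 mul r3: issue@2 deps=(None,None) exec_start@2 write@3
I2 add r1: issue@3 deps=(1,0) exec_start@3 write@6
I3 add r2: issue@4 deps=(2,2) exec_start@6 write@8

Answer: 2 3 6 8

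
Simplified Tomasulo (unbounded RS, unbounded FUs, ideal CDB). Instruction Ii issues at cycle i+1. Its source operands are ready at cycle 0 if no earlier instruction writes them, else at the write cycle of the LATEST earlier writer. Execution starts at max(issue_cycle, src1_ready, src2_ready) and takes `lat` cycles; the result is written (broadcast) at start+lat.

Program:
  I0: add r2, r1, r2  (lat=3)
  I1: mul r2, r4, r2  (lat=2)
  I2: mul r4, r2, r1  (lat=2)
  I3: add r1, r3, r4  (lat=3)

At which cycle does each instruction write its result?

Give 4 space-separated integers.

I0 add r2: issue@1 deps=(None,None) exec_start@1 write@4
I1 mul r2: issue@2 deps=(None,0) exec_start@4 write@6
I2 mul r4: issue@3 deps=(1,None) exec_start@6 write@8
I3 add r1: issue@4 deps=(None,2) exec_start@8 write@11

Answer: 4 6 8 11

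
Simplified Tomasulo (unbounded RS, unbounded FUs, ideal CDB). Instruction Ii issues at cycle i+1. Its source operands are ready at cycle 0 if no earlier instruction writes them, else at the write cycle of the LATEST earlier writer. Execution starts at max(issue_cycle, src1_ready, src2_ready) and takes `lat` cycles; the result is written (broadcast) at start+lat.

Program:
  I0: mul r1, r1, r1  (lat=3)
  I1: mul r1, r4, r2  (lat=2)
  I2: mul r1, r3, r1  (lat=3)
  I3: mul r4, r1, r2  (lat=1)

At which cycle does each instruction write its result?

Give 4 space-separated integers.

Answer: 4 4 7 8

Derivation:
I0 mul r1: issue@1 deps=(None,None) exec_start@1 write@4
I1 mul r1: issue@2 deps=(None,None) exec_start@2 write@4
I2 mul r1: issue@3 deps=(None,1) exec_start@4 write@7
I3 mul r4: issue@4 deps=(2,None) exec_start@7 write@8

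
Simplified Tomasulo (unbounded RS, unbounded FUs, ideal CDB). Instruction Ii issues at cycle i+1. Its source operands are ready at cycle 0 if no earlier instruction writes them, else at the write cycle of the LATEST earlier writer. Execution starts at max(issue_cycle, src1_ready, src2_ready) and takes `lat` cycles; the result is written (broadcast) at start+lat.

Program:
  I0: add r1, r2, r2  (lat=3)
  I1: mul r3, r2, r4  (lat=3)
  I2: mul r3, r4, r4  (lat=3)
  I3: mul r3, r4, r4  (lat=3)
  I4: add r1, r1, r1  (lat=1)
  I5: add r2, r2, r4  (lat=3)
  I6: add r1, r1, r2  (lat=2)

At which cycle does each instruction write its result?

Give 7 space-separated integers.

I0 add r1: issue@1 deps=(None,None) exec_start@1 write@4
I1 mul r3: issue@2 deps=(None,None) exec_start@2 write@5
I2 mul r3: issue@3 deps=(None,None) exec_start@3 write@6
I3 mul r3: issue@4 deps=(None,None) exec_start@4 write@7
I4 add r1: issue@5 deps=(0,0) exec_start@5 write@6
I5 add r2: issue@6 deps=(None,None) exec_start@6 write@9
I6 add r1: issue@7 deps=(4,5) exec_start@9 write@11

Answer: 4 5 6 7 6 9 11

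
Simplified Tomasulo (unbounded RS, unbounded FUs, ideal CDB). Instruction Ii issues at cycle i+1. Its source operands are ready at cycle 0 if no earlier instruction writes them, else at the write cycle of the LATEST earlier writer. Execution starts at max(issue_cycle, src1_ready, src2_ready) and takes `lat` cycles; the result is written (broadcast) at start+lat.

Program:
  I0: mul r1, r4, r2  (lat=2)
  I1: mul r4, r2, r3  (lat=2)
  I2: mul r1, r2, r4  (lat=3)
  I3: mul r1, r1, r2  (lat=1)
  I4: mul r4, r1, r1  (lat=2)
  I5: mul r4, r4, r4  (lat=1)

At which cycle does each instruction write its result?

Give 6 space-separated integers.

I0 mul r1: issue@1 deps=(None,None) exec_start@1 write@3
I1 mul r4: issue@2 deps=(None,None) exec_start@2 write@4
I2 mul r1: issue@3 deps=(None,1) exec_start@4 write@7
I3 mul r1: issue@4 deps=(2,None) exec_start@7 write@8
I4 mul r4: issue@5 deps=(3,3) exec_start@8 write@10
I5 mul r4: issue@6 deps=(4,4) exec_start@10 write@11

Answer: 3 4 7 8 10 11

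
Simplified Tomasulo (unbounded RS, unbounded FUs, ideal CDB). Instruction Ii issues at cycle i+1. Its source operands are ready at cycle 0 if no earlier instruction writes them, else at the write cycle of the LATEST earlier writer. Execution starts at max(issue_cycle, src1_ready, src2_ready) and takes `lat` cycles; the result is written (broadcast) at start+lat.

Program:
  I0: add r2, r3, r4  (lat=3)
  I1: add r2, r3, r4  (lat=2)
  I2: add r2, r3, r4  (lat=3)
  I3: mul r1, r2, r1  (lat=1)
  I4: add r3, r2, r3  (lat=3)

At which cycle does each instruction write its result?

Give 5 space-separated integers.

Answer: 4 4 6 7 9

Derivation:
I0 add r2: issue@1 deps=(None,None) exec_start@1 write@4
I1 add r2: issue@2 deps=(None,None) exec_start@2 write@4
I2 add r2: issue@3 deps=(None,None) exec_start@3 write@6
I3 mul r1: issue@4 deps=(2,None) exec_start@6 write@7
I4 add r3: issue@5 deps=(2,None) exec_start@6 write@9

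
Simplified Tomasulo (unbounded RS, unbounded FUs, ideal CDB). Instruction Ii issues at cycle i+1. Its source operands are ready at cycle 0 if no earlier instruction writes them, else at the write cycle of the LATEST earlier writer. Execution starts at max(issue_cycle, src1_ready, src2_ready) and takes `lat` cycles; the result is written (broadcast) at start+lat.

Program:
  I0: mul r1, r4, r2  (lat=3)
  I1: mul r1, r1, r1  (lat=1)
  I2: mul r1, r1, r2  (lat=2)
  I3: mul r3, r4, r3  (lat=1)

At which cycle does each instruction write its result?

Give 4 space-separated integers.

Answer: 4 5 7 5

Derivation:
I0 mul r1: issue@1 deps=(None,None) exec_start@1 write@4
I1 mul r1: issue@2 deps=(0,0) exec_start@4 write@5
I2 mul r1: issue@3 deps=(1,None) exec_start@5 write@7
I3 mul r3: issue@4 deps=(None,None) exec_start@4 write@5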